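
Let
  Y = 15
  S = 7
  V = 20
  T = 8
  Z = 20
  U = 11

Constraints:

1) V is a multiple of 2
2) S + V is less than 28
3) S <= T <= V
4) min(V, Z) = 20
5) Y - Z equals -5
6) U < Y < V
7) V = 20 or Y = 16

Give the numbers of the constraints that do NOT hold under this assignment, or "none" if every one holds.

No violations.

1) 20 / 2 = 10, so 2 divides 20 — holds.
2) S + V = 7 + 20 = 27; 27 < 28 — holds.
3) values 7 <= 8 <= 20 — holds.
4) min(20, 20) = 20 — holds.
5) Y - Z = 15 - 20 = -5 — holds.
6) values 11 < 15 < 20 — holds.
7) V = 20 = 20 (first disjunct) — holds.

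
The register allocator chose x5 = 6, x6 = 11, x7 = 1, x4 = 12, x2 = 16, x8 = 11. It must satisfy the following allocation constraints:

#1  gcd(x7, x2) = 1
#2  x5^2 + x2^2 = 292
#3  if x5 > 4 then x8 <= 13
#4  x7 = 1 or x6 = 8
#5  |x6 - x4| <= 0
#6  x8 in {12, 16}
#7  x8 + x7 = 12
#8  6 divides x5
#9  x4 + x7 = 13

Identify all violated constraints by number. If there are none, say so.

#1 gcd(1, 16) = 1 — OK.
#2 x5^2 + x2^2 = 6^2 + 16^2 = 36 + 256 = 292 — OK.
#3 x5 = 6 > 4, so we need x8 ≤ 13; x8 = 11 ≤ 13 — OK.
#4 x7 = 1 = 1 (first disjunct) — OK.
#5 |11 - 12| = 1; 1 > 0, exceeds bound 0 — violated.
#6 x8 = 11 is not in {12, 16} — violated.
#7 x8 + x7 = 11 + 1 = 12 — OK.
#8 6 / 6 = 1, so 6 divides 6 — OK.
#9 x4 + x7 = 12 + 1 = 13 — OK.

Constraints 5 and 6 do not hold.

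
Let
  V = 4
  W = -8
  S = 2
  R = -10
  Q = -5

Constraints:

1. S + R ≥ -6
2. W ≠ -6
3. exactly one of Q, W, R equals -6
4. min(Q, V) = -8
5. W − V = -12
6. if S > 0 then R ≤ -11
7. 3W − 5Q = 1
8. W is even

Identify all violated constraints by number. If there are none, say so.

1. S + R = 2 + (-10) = -8; -8 < -6, bound -6 not met — violated.
2. W = -8, and -8 ≠ -6 — satisfied.
3. Q=-5, W=-8, R=-10; 0 of them equal -6, not exactly one — violated.
4. min(-5, 4) = -5, not -8 — violated.
5. W − V = -8 − 4 = -12 — satisfied.
6. S = 2 > 0, so we need R ≤ -11; but R = -10 > -11 — violated.
7. 3W − 5Q = 3(-8) − 5(-5) = 1 — satisfied.
8. W = -8 is even — satisfied.

Constraints 1, 3, 4, 6 do not hold.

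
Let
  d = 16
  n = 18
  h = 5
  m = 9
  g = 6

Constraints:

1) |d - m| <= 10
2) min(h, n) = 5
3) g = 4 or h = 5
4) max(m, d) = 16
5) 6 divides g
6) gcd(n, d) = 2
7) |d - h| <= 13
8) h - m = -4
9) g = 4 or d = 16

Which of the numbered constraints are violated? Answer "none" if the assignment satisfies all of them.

1) |16 - 9| = 7; 7 ≤ 10  yes
2) min(5, 18) = 5  yes
3) g = 6 ≠ 4, but h = 5 = 5 (second disjunct)  yes
4) max(9, 16) = 16  yes
5) 6 / 6 = 1, so 6 divides 6  yes
6) gcd(18, 16) = 2  yes
7) |16 - 5| = 11; 11 ≤ 13  yes
8) h - m = 5 - 9 = -4  yes
9) g = 6 ≠ 4, but d = 16 = 16 (second disjunct)  yes

All constraints are satisfied.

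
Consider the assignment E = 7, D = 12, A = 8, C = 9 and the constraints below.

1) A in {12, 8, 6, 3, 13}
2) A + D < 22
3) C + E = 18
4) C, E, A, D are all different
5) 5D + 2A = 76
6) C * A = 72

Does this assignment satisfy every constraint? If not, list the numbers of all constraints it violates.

1) A = 8 is in {12, 8, 6, 3, 13}  ✓
2) A + D = 8 + 12 = 20; 20 < 22  ✓
3) C + E = 9 + 7 = 16, not 18  ✗
4) values 9, 7, 8, 12 are pairwise distinct  ✓
5) 5D + 2A = 5(12) + 2(8) = 76  ✓
6) C * A = 9 * 8 = 72  ✓

Constraint 3 does not hold.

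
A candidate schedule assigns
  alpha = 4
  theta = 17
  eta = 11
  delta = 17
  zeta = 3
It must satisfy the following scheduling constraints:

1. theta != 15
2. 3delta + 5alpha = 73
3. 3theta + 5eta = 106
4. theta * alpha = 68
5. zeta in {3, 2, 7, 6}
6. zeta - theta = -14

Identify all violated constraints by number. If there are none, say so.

No — constraint 2 is not satisfied.

1. theta = 17, and 17 ≠ 15  ✓
2. 3delta + 5alpha = 3(17) + 5(4) = 71, not 73  ✗
3. 3theta + 5eta = 3(17) + 5(11) = 106  ✓
4. theta * alpha = 17 * 4 = 68  ✓
5. zeta = 3 is in {3, 2, 7, 6}  ✓
6. zeta - theta = 3 - 17 = -14  ✓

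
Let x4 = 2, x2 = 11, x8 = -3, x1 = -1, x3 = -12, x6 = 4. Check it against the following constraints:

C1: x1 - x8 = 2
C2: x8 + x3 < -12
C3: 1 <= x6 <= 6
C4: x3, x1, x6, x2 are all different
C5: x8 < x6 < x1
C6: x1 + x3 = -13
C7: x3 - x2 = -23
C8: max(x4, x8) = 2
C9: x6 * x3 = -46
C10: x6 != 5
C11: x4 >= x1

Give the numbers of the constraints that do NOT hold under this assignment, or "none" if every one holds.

C1: x1 - x8 = -1 - (-3) = 2 — holds.
C2: x8 + x3 = -3 + (-12) = -15; -15 < -12 — holds.
C3: x6 = 4 lies in [1, 6] — holds.
C4: values -12, -1, 4, 11 are pairwise distinct — holds.
C5: values -3, 4, -1; x6 = 4 is not < x1 = -1 — fails.
C6: x1 + x3 = -1 + (-12) = -13 — holds.
C7: x3 - x2 = -12 - 11 = -23 — holds.
C8: max(2, -3) = 2 — holds.
C9: x6 * x3 = 4 * (-12) = -48, not -46 — fails.
C10: x6 = 4, and 4 ≠ 5 — holds.
C11: x4 = 2, x1 = -1; 2 ≥ -1 — holds.

Constraints 5 and 9 do not hold.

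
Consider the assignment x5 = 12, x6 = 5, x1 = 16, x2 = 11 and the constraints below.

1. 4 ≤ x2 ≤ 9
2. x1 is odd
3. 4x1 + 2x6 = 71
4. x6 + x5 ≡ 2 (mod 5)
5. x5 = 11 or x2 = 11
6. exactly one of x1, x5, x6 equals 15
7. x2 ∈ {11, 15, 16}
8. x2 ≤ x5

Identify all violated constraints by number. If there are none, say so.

1. x2 = 11 is outside [4, 9]  FAIL
2. x1 = 16 is even  FAIL
3. 4x1 + 2x6 = 4(16) + 2(5) = 74, not 71  FAIL
4. x6 + x5 = 17; 17 mod 5 = 2  OK
5. x5 = 12 ≠ 11, but x2 = 11 = 11 (second disjunct)  OK
6. x1=16, x5=12, x6=5; 0 of them equal 15, not exactly one  FAIL
7. x2 = 11 is in {11, 15, 16}  OK
8. x2 = 11, x5 = 12; 11 ≤ 12  OK

Violated: 1, 2, 3, and 6.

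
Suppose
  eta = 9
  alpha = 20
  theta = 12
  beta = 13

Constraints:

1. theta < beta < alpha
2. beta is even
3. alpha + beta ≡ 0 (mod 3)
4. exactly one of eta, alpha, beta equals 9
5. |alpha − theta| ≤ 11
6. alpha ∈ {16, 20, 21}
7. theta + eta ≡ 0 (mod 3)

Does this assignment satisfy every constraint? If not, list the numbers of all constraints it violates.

1. values 12 < 13 < 20 — holds.
2. beta = 13 is odd — fails.
3. alpha + beta = 33; 33 mod 3 = 0 — holds.
4. eta=9, alpha=20, beta=13; 1 of them equals 9 — holds.
5. |20 − 12| = 8; 8 ≤ 11 — holds.
6. alpha = 20 is in {16, 20, 21} — holds.
7. theta + eta = 21; 21 mod 3 = 0 — holds.

Violated: 2.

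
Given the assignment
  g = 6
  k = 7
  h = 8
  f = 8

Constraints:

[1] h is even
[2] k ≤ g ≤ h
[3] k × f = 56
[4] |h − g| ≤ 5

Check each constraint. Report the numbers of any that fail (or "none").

[1] h = 8 is even  OK
[2] values 7, 6, 8; k = 7 is not ≤ g = 6  FAIL
[3] k × f = 7 × 8 = 56  OK
[4] |8 − 6| = 2; 2 ≤ 5  OK

Violated: 2.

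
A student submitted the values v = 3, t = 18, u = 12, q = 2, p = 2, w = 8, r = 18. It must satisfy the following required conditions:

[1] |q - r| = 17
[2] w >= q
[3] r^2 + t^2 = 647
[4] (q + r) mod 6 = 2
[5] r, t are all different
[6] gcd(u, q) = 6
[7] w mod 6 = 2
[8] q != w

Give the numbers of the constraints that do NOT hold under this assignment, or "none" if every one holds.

Violated: 1, 3, 5, 6.

[1] |2 - 18| = 16, not 17  false
[2] w = 8, q = 2; 8 ≥ 2  true
[3] r^2 + t^2 = 18^2 + 18^2 = 324 + 324 = 648, not 647  false
[4] q + r = 20; 20 mod 6 = 2  true
[5] r = t = 18, not all different  false
[6] gcd(12, 2) = 2, not 6  false
[7] 8 mod 6 = 2  true
[8] q = 2, w = 8; distinct  true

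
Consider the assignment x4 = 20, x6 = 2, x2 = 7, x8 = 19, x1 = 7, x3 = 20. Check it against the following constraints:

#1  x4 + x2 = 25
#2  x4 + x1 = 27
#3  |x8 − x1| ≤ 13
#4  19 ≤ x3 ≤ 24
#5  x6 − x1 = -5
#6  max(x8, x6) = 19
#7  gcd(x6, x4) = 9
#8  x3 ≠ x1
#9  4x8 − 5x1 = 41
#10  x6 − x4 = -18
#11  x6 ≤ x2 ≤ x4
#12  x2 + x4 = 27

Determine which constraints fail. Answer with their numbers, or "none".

Constraints 1 and 7 are violated.

#1 x4 + x2 = 20 + 7 = 27, not 25  no
#2 x4 + x1 = 20 + 7 = 27  yes
#3 |19 − 7| = 12; 12 ≤ 13  yes
#4 x3 = 20 lies in [19, 24]  yes
#5 x6 − x1 = 2 − 7 = -5  yes
#6 max(19, 2) = 19  yes
#7 gcd(2, 20) = 2, not 9  no
#8 x3 = 20, x1 = 7; distinct  yes
#9 4x8 − 5x1 = 4(19) − 5(7) = 41  yes
#10 x6 − x4 = 2 − 20 = -18  yes
#11 values 2 ≤ 7 ≤ 20  yes
#12 x2 + x4 = 7 + 20 = 27  yes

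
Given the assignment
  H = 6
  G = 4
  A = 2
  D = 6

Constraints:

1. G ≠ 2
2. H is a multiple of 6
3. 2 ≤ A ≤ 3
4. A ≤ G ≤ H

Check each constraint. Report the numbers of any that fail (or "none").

The assignment satisfies every constraint.

1. G = 4, and 4 ≠ 2 — OK.
2. 6 / 6 = 1, so 6 divides 6 — OK.
3. A = 2 lies in [2, 3] — OK.
4. values 2 ≤ 4 ≤ 6 — OK.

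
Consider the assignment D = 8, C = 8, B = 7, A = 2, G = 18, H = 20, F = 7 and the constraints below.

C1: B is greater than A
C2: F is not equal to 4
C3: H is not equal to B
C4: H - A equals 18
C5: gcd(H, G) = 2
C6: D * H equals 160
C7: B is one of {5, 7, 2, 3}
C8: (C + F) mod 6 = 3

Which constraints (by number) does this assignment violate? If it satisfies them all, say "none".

C1: B = 7, A = 2; 7 > 2 — holds.
C2: F = 7, and 7 ≠ 4 — holds.
C3: H = 20, B = 7; distinct — holds.
C4: H - A = 20 - 2 = 18 — holds.
C5: gcd(20, 18) = 2 — holds.
C6: D * H = 8 * 20 = 160 — holds.
C7: B = 7 is in {5, 7, 2, 3} — holds.
C8: C + F = 15; 15 mod 6 = 3 — holds.

No violations.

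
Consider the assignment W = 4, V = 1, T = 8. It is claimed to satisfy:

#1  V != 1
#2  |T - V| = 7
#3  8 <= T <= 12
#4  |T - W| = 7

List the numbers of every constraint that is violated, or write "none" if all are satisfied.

#1 V = 1, but 1 is required to differ — violated.
#2 |8 - 1| = 7 — OK.
#3 T = 8 lies in [8, 12] — OK.
#4 |8 - 4| = 4, not 7 — violated.

No — constraints 1, 4 are not satisfied.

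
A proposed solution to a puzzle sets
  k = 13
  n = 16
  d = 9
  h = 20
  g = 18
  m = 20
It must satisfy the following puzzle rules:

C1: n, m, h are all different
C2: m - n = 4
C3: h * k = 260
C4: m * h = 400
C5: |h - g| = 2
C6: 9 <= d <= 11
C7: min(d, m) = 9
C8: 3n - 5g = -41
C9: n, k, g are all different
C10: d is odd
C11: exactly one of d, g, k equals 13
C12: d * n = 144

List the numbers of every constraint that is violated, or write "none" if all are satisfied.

C1: m = h = 20, not all different — fails.
C2: m - n = 20 - 16 = 4 — holds.
C3: h * k = 20 * 13 = 260 — holds.
C4: m * h = 20 * 20 = 400 — holds.
C5: |20 - 18| = 2 — holds.
C6: d = 9 lies in [9, 11] — holds.
C7: min(9, 20) = 9 — holds.
C8: 3n - 5g = 3(16) - 5(18) = -42, not -41 — fails.
C9: values 16, 13, 18 are pairwise distinct — holds.
C10: d = 9 is odd — holds.
C11: d=9, g=18, k=13; 1 of them equals 13 — holds.
C12: d * n = 9 * 16 = 144 — holds.

The assignment fails constraints 1 and 8.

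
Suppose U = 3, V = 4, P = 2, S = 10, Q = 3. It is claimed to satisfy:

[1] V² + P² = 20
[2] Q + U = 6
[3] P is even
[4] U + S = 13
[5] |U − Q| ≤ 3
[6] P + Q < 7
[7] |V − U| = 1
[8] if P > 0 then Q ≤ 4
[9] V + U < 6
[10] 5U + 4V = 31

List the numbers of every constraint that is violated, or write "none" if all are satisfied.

Constraint 9 is violated.

[1] V² + P² = 4² + 2² = 16 + 4 = 20  yes
[2] Q + U = 3 + 3 = 6  yes
[3] P = 2 is even  yes
[4] U + S = 3 + 10 = 13  yes
[5] |3 − 3| = 0; 0 ≤ 3  yes
[6] P + Q = 2 + 3 = 5; 5 < 7  yes
[7] |4 − 3| = 1  yes
[8] P = 2 > 0, so we need Q ≤ 4; Q = 3 ≤ 4  yes
[9] V + U = 4 + 3 = 7; 7 ≥ 6, bound 6 not met  no
[10] 5U + 4V = 5(3) + 4(4) = 31  yes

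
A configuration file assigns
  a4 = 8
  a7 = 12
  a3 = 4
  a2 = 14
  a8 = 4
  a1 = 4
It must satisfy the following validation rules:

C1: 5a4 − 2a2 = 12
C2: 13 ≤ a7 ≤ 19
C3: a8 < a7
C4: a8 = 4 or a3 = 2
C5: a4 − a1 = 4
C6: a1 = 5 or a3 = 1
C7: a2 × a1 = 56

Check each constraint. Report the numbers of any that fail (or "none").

The assignment fails constraints 2, 6.

C1: 5a4 − 2a2 = 5(8) − 2(14) = 12 — holds.
C2: a7 = 12 is outside [13, 19] — fails.
C3: a8 = 4, a7 = 12; 4 < 12 — holds.
C4: a8 = 4 = 4 (first disjunct) — holds.
C5: a4 − a1 = 8 − 4 = 4 — holds.
C6: a1 = 4 ≠ 5 and a3 = 4 ≠ 1; both disjuncts false — fails.
C7: a2 × a1 = 14 × 4 = 56 — holds.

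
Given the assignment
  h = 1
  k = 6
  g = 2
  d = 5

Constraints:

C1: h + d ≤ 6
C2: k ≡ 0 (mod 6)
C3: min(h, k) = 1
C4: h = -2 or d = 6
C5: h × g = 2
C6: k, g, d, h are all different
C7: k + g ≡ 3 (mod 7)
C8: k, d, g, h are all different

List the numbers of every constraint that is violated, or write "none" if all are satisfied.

Constraints 4, 7 do not hold.

C1: h + d = 1 + 5 = 6; 6 ≤ 6  yes
C2: 6 mod 6 = 0  yes
C3: min(1, 6) = 1  yes
C4: h = 1 ≠ -2 and d = 5 ≠ 6; both disjuncts false  no
C5: h × g = 1 × 2 = 2  yes
C6: values 6, 2, 5, 1 are pairwise distinct  yes
C7: k + g = 8; 8 mod 7 = 1, not 3  no
C8: values 6, 5, 2, 1 are pairwise distinct  yes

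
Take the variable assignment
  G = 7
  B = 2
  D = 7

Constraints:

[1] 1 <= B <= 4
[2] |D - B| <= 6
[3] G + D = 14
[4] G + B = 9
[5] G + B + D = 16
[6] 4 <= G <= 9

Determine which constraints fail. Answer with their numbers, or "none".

[1] B = 2 lies in [1, 4] — satisfied.
[2] |7 - 2| = 5; 5 ≤ 6 — satisfied.
[3] G + D = 7 + 7 = 14 — satisfied.
[4] G + B = 7 + 2 = 9 — satisfied.
[5] G + B + D = 7 + 2 + 7 = 16 — satisfied.
[6] G = 7 lies in [4, 9] — satisfied.

All constraints are satisfied.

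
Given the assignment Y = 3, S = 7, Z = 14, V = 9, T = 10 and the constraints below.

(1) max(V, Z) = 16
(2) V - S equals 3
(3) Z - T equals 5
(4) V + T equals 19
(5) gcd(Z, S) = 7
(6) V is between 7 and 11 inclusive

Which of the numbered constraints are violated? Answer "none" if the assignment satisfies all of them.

(1) max(9, 14) = 14, not 16  FAIL
(2) V - S = 9 - 7 = 2, not 3  FAIL
(3) Z - T = 14 - 10 = 4, not 5  FAIL
(4) V + T = 9 + 10 = 19  OK
(5) gcd(14, 7) = 7  OK
(6) V = 9 lies in [7, 11]  OK

The assignment fails constraints 1, 2, and 3.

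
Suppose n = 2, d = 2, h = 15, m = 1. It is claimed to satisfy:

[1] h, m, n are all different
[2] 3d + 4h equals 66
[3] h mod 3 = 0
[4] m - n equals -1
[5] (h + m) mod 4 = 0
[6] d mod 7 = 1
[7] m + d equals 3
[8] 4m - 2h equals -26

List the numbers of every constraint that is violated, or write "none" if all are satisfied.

No — constraint 6 is not satisfied.

[1] values 15, 1, 2 are pairwise distinct  true
[2] 3d + 4h = 3(2) + 4(15) = 66  true
[3] 15 mod 3 = 0  true
[4] m - n = 1 - 2 = -1  true
[5] h + m = 16; 16 mod 4 = 0  true
[6] 2 mod 7 = 2, not 1  false
[7] m + d = 1 + 2 = 3  true
[8] 4m - 2h = 4(1) - 2(15) = -26  true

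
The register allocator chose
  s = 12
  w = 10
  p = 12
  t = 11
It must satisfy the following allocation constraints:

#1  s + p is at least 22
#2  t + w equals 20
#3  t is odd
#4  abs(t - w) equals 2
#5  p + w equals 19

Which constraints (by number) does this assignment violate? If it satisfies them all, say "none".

No — constraints 2, 4, and 5 are not satisfied.

#1 s + p = 12 + 12 = 24; 24 ≥ 22  ✓
#2 t + w = 11 + 10 = 21, not 20  ✗
#3 t = 11 is odd  ✓
#4 abs(11 - 10) = 1, not 2  ✗
#5 p + w = 12 + 10 = 22, not 19  ✗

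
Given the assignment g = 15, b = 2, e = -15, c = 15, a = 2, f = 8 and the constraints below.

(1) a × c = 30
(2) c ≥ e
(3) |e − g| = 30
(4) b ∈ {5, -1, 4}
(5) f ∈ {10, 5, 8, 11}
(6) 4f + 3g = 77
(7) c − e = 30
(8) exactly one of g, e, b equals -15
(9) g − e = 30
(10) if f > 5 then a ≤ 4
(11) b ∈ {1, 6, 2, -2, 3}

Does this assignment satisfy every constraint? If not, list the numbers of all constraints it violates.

(1) a × c = 2 × 15 = 30  ✓
(2) c = 15, e = -15; 15 ≥ -15  ✓
(3) |-15 − 15| = 30  ✓
(4) b = 2 is not in {5, -1, 4}  ✗
(5) f = 8 is in {10, 5, 8, 11}  ✓
(6) 4f + 3g = 4(8) + 3(15) = 77  ✓
(7) c − e = 15 − (-15) = 30  ✓
(8) g=15, e=-15, b=2; 1 of them equals -15  ✓
(9) g − e = 15 − (-15) = 30  ✓
(10) f = 8 > 5, so we need a ≤ 4; a = 2 ≤ 4  ✓
(11) b = 2 is in {1, 6, 2, -2, 3}  ✓

Violated: 4.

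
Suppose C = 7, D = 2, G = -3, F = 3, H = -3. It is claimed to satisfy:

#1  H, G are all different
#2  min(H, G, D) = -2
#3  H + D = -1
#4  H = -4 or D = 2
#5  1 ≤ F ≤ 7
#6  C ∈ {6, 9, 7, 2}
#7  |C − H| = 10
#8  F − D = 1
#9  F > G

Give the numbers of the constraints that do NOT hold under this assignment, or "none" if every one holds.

#1 H = G = -3, not all different — fails.
#2 min(-3, -3, 2) = -3, not -2 — fails.
#3 H + D = -3 + 2 = -1 — holds.
#4 H = -3 ≠ -4, but D = 2 = 2 (second disjunct) — holds.
#5 F = 3 lies in [1, 7] — holds.
#6 C = 7 is in {6, 9, 7, 2} — holds.
#7 |7 − (-3)| = 10 — holds.
#8 F − D = 3 − 2 = 1 — holds.
#9 F = 3, G = -3; 3 > -3 — holds.

No — constraints 1 and 2 are not satisfied.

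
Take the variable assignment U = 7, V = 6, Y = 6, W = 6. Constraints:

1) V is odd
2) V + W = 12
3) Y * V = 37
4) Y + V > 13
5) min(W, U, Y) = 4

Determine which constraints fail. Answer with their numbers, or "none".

No — constraints 1, 3, 4, and 5 are not satisfied.

1) V = 6 is even — violated.
2) V + W = 6 + 6 = 12 — satisfied.
3) Y * V = 6 * 6 = 36, not 37 — violated.
4) Y + V = 6 + 6 = 12; 12 ≤ 13, bound 13 not met — violated.
5) min(6, 7, 6) = 6, not 4 — violated.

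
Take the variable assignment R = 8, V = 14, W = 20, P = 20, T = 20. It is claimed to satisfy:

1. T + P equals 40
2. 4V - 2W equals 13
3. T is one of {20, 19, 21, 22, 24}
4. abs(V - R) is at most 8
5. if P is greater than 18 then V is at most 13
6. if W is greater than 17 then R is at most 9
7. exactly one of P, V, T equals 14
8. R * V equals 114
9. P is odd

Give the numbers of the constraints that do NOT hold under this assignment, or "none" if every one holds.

1. T + P = 20 + 20 = 40  yes
2. 4V - 2W = 4(14) - 2(20) = 16, not 13  no
3. T = 20 is in {20, 19, 21, 22, 24}  yes
4. abs(14 - 8) = 6; 6 ≤ 8  yes
5. P = 20 > 18, so we need V ≤ 13; but V = 14 > 13  no
6. W = 20 > 17, so we need R ≤ 9; R = 8 ≤ 9  yes
7. P=20, V=14, T=20; 1 of them equals 14  yes
8. R * V = 8 * 14 = 112, not 114  no
9. P = 20 is even  no

Violated: 2, 5, 8, and 9.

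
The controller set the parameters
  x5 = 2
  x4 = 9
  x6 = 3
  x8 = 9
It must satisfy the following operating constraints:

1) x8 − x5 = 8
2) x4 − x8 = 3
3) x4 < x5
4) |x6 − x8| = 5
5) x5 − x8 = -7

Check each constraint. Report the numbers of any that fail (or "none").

No — constraints 1, 2, 3, and 4 are not satisfied.

1) x8 − x5 = 9 − 2 = 7, not 8  ✘
2) x4 − x8 = 9 − 9 = 0, not 3  ✘
3) x4 = 9, x5 = 2; 9 ≥ 2 (want <)  ✘
4) |3 − 9| = 6, not 5  ✘
5) x5 − x8 = 2 − 9 = -7  ✔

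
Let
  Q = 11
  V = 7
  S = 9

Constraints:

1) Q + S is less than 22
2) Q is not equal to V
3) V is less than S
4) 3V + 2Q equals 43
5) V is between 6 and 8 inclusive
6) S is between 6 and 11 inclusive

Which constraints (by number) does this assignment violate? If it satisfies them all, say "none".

All constraints are satisfied.

1) Q + S = 11 + 9 = 20; 20 < 22 — satisfied.
2) Q = 11, V = 7; distinct — satisfied.
3) V = 7, S = 9; 7 < 9 — satisfied.
4) 3V + 2Q = 3(7) + 2(11) = 43 — satisfied.
5) V = 7 lies in [6, 8] — satisfied.
6) S = 9 lies in [6, 11] — satisfied.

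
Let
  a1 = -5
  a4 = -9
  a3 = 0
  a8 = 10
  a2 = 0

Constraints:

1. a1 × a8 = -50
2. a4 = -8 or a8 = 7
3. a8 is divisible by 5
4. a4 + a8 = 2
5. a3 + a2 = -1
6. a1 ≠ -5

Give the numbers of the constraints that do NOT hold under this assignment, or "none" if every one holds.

No — constraints 2, 4, 5, and 6 are not satisfied.

1. a1 × a8 = -5 × 10 = -50  yes
2. a4 = -9 ≠ -8 and a8 = 10 ≠ 7; both disjuncts false  no
3. 10 / 5 = 2, so 5 divides 10  yes
4. a4 + a8 = -9 + 10 = 1, not 2  no
5. a3 + a2 = 0 + 0 = 0, not -1  no
6. a1 = -5, but -5 is required to differ  no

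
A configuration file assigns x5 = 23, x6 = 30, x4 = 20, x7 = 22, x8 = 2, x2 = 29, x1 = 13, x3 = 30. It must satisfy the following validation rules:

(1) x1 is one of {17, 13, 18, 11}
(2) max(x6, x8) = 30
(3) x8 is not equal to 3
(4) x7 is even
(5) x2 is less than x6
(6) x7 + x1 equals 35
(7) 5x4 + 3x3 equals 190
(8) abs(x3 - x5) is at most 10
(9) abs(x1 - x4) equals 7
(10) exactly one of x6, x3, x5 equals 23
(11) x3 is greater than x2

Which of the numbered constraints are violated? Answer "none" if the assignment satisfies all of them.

(1) x1 = 13 is in {17, 13, 18, 11}  OK
(2) max(30, 2) = 30  OK
(3) x8 = 2, and 2 ≠ 3  OK
(4) x7 = 22 is even  OK
(5) x2 = 29, x6 = 30; 29 < 30  OK
(6) x7 + x1 = 22 + 13 = 35  OK
(7) 5x4 + 3x3 = 5(20) + 3(30) = 190  OK
(8) abs(30 - 23) = 7; 7 ≤ 10  OK
(9) abs(13 - 20) = 7  OK
(10) x6=30, x3=30, x5=23; 1 of them equals 23  OK
(11) x3 = 30, x2 = 29; 30 > 29  OK

The assignment satisfies every constraint.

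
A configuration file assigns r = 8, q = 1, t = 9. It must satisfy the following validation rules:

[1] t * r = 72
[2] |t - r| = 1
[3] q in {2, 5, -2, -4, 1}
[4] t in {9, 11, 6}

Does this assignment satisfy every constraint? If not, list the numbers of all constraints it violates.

[1] t * r = 9 * 8 = 72  holds
[2] |9 - 8| = 1  holds
[3] q = 1 is in {2, 5, -2, -4, 1}  holds
[4] t = 9 is in {9, 11, 6}  holds

None — every constraint holds.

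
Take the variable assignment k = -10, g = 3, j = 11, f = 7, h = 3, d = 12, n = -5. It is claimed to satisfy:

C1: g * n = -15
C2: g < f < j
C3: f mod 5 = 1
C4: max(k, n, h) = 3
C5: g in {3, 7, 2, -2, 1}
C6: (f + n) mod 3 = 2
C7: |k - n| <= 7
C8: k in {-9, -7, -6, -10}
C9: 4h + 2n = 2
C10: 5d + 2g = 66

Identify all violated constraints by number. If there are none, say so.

C1: g * n = 3 * (-5) = -15  ✓
C2: values 3 < 7 < 11  ✓
C3: 7 mod 5 = 2, not 1  ✗
C4: max(-10, -5, 3) = 3  ✓
C5: g = 3 is in {3, 7, 2, -2, 1}  ✓
C6: f + n = 2; 2 mod 3 = 2  ✓
C7: |-10 - (-5)| = 5; 5 ≤ 7  ✓
C8: k = -10 is in {-9, -7, -6, -10}  ✓
C9: 4h + 2n = 4(3) + 2(-5) = 2  ✓
C10: 5d + 2g = 5(12) + 2(3) = 66  ✓

Violated: 3.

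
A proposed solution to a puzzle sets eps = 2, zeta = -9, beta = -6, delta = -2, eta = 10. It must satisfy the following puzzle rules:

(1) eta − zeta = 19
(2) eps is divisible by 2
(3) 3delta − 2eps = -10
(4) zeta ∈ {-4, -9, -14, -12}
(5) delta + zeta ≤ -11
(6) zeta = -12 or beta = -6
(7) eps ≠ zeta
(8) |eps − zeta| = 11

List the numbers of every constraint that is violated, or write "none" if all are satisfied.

Yes — all constraints hold.

(1) eta − zeta = 10 − (-9) = 19 — OK.
(2) 2 / 2 = 1, so 2 divides 2 — OK.
(3) 3delta − 2eps = 3(-2) − 2(2) = -10 — OK.
(4) zeta = -9 is in {-4, -9, -14, -12} — OK.
(5) delta + zeta = -2 + (-9) = -11; -11 ≤ -11 — OK.
(6) zeta = -9 ≠ -12, but beta = -6 = -6 (second disjunct) — OK.
(7) eps = 2, zeta = -9; distinct — OK.
(8) |2 − (-9)| = 11 — OK.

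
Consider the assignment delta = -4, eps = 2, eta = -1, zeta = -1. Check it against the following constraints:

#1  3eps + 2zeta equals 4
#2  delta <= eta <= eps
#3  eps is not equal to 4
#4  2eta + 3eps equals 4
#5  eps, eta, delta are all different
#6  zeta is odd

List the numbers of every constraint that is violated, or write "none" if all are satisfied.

No violations.

#1 3eps + 2zeta = 3(2) + 2(-1) = 4  ✔
#2 values -4 <= -1 <= 2  ✔
#3 eps = 2, and 2 ≠ 4  ✔
#4 2eta + 3eps = 2(-1) + 3(2) = 4  ✔
#5 values 2, -1, -4 are pairwise distinct  ✔
#6 zeta = -1 is odd  ✔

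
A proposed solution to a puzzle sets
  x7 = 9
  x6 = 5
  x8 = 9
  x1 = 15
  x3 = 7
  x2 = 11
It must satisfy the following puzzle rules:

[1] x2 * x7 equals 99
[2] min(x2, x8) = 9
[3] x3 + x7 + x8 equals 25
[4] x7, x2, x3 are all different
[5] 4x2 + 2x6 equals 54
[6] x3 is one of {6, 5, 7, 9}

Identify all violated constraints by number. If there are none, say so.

The assignment satisfies every constraint.

[1] x2 * x7 = 11 * 9 = 99  true
[2] min(11, 9) = 9  true
[3] x3 + x7 + x8 = 7 + 9 + 9 = 25  true
[4] values 9, 11, 7 are pairwise distinct  true
[5] 4x2 + 2x6 = 4(11) + 2(5) = 54  true
[6] x3 = 7 is in {6, 5, 7, 9}  true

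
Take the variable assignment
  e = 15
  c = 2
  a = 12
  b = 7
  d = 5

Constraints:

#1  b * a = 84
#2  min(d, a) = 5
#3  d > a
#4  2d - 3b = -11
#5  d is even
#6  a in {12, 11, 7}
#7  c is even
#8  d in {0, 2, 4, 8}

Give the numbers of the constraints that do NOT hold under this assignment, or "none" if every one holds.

Violated: 3, 5, and 8.

#1 b * a = 7 * 12 = 84 — holds.
#2 min(5, 12) = 5 — holds.
#3 d = 5, a = 12; 5 ≤ 12 (want >) — fails.
#4 2d - 3b = 2(5) - 3(7) = -11 — holds.
#5 d = 5 is odd — fails.
#6 a = 12 is in {12, 11, 7} — holds.
#7 c = 2 is even — holds.
#8 d = 5 is not in {0, 2, 4, 8} — fails.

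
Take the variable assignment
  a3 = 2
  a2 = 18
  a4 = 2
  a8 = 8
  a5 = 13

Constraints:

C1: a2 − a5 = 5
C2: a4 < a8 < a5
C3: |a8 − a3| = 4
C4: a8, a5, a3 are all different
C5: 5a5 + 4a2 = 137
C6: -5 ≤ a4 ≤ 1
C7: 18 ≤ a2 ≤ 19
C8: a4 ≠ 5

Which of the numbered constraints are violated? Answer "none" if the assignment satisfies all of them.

C1: a2 − a5 = 18 − 13 = 5  holds
C2: values 2 < 8 < 13  holds
C3: |8 − 2| = 6, not 4  fails
C4: values 8, 13, 2 are pairwise distinct  holds
C5: 5a5 + 4a2 = 5(13) + 4(18) = 137  holds
C6: a4 = 2 is outside [-5, 1]  fails
C7: a2 = 18 lies in [18, 19]  holds
C8: a4 = 2, and 2 ≠ 5  holds

Constraints 3, 6 do not hold.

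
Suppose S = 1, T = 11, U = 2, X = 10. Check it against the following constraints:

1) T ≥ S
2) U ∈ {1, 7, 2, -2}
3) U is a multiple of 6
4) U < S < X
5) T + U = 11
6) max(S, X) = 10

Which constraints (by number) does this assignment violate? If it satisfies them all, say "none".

The assignment fails constraints 3, 4, and 5.

1) T = 11, S = 1; 11 ≥ 1  ✔
2) U = 2 is in {1, 7, 2, -2}  ✔
3) 2 = 6×0 + 2, so 6 does not divide 2  ✘
4) values 2, 1, 10; U = 2 is not < S = 1  ✘
5) T + U = 11 + 2 = 13, not 11  ✘
6) max(1, 10) = 10  ✔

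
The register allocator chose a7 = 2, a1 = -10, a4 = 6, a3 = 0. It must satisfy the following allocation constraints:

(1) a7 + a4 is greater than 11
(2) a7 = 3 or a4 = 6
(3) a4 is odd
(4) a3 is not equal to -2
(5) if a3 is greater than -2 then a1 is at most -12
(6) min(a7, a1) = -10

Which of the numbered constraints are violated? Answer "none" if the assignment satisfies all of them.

(1) a7 + a4 = 2 + 6 = 8; 8 ≤ 11, bound 11 not met — does not hold.
(2) a7 = 2 ≠ 3, but a4 = 6 = 6 (second disjunct) — holds.
(3) a4 = 6 is even — does not hold.
(4) a3 = 0, and 0 ≠ -2 — holds.
(5) a3 = 0 > -2, so we need a1 ≤ -12; but a1 = -10 > -12 — does not hold.
(6) min(2, -10) = -10 — holds.

Violated: 1, 3, and 5.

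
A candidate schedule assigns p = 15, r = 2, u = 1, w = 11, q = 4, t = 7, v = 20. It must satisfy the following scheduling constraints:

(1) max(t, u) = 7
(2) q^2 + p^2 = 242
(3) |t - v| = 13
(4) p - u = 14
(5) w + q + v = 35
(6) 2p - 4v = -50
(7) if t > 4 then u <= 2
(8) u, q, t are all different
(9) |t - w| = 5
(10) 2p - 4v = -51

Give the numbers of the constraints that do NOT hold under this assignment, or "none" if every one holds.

Constraints 2, 9, and 10 do not hold.

(1) max(7, 1) = 7  yes
(2) q^2 + p^2 = 4^2 + 15^2 = 16 + 225 = 241, not 242  no
(3) |7 - 20| = 13  yes
(4) p - u = 15 - 1 = 14  yes
(5) w + q + v = 11 + 4 + 20 = 35  yes
(6) 2p - 4v = 2(15) - 4(20) = -50  yes
(7) t = 7 > 4, so we need u ≤ 2; u = 1 ≤ 2  yes
(8) values 1, 4, 7 are pairwise distinct  yes
(9) |7 - 11| = 4, not 5  no
(10) 2p - 4v = 2(15) - 4(20) = -50, not -51  no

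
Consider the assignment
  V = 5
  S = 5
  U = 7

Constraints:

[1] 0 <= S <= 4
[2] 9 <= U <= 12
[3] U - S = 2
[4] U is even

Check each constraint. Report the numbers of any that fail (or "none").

Constraints 1, 2, and 4 are violated.

[1] S = 5 is outside [0, 4] — violated.
[2] U = 7 is outside [9, 12] — violated.
[3] U - S = 7 - 5 = 2 — satisfied.
[4] U = 7 is odd — violated.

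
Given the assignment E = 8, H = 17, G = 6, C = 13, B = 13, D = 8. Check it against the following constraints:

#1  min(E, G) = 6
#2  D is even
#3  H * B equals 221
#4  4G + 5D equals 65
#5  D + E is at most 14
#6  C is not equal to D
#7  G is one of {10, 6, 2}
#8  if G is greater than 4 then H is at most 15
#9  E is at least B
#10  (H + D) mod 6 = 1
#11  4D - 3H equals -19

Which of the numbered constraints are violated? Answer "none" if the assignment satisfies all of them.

The assignment fails constraints 4, 5, 8, and 9.

#1 min(8, 6) = 6 — holds.
#2 D = 8 is even — holds.
#3 H * B = 17 * 13 = 221 — holds.
#4 4G + 5D = 4(6) + 5(8) = 64, not 65 — does not hold.
#5 D + E = 8 + 8 = 16; 16 > 14, bound 14 not met — does not hold.
#6 C = 13, D = 8; distinct — holds.
#7 G = 6 is in {10, 6, 2} — holds.
#8 G = 6 > 4, so we need H ≤ 15; but H = 17 > 15 — does not hold.
#9 E = 8, B = 13; 8 < 13 (want ≥) — does not hold.
#10 H + D = 25; 25 mod 6 = 1 — holds.
#11 4D - 3H = 4(8) - 3(17) = -19 — holds.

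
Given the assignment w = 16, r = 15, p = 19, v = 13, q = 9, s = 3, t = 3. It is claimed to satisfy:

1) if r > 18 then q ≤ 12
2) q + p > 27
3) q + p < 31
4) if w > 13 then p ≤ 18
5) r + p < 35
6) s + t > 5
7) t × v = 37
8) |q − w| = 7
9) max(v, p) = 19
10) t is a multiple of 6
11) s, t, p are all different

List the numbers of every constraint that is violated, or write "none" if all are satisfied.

1) r = 15, not > 18; antecedent false, conditional vacuously true — holds.
2) q + p = 9 + 19 = 28; 28 > 27 — holds.
3) q + p = 9 + 19 = 28; 28 < 31 — holds.
4) w = 16 > 13, so we need p ≤ 18; but p = 19 > 18 — fails.
5) r + p = 15 + 19 = 34; 34 < 35 — holds.
6) s + t = 3 + 3 = 6; 6 > 5 — holds.
7) t × v = 3 × 13 = 39, not 37 — fails.
8) |9 − 16| = 7 — holds.
9) max(13, 19) = 19 — holds.
10) 3 = 6×0 + 3, so 6 does not divide 3 — fails.
11) s = t = 3, not all different — fails.

No — constraints 4, 7, 10, 11 are not satisfied.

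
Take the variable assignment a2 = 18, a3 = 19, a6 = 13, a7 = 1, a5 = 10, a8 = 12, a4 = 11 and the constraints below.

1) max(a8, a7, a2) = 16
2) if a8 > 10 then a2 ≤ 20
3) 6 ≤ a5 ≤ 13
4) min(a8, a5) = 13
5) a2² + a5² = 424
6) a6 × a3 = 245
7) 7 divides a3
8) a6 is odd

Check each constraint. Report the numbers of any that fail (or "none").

Violated: 1, 4, 6, and 7.

1) max(12, 1, 18) = 18, not 16 — violated.
2) a8 = 12 > 10, so we need a2 ≤ 20; a2 = 18 ≤ 20 — satisfied.
3) a5 = 10 lies in [6, 13] — satisfied.
4) min(12, 10) = 10, not 13 — violated.
5) a2² + a5² = 18² + 10² = 324 + 100 = 424 — satisfied.
6) a6 × a3 = 13 × 19 = 247, not 245 — violated.
7) 19 = 7×2 + 5, so 7 does not divide 19 — violated.
8) a6 = 13 is odd — satisfied.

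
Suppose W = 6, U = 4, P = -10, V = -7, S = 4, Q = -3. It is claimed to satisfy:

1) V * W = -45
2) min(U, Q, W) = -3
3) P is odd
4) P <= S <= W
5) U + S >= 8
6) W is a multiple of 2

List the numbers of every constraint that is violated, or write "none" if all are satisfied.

Constraints 1, 3 are violated.

1) V * W = -7 * 6 = -42, not -45  ✗
2) min(4, -3, 6) = -3  ✓
3) P = -10 is even  ✗
4) values -10 <= 4 <= 6  ✓
5) U + S = 4 + 4 = 8; 8 ≥ 8  ✓
6) 6 / 2 = 3, so 2 divides 6  ✓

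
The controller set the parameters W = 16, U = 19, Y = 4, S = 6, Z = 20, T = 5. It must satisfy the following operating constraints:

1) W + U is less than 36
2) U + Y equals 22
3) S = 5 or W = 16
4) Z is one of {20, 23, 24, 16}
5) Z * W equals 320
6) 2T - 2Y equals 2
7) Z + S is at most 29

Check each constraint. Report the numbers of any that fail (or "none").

1) W + U = 16 + 19 = 35; 35 < 36 — holds.
2) U + Y = 19 + 4 = 23, not 22 — fails.
3) S = 6 ≠ 5, but W = 16 = 16 (second disjunct) — holds.
4) Z = 20 is in {20, 23, 24, 16} — holds.
5) Z * W = 20 * 16 = 320 — holds.
6) 2T - 2Y = 2(5) - 2(4) = 2 — holds.
7) Z + S = 20 + 6 = 26; 26 ≤ 29 — holds.

Constraint 2 is violated.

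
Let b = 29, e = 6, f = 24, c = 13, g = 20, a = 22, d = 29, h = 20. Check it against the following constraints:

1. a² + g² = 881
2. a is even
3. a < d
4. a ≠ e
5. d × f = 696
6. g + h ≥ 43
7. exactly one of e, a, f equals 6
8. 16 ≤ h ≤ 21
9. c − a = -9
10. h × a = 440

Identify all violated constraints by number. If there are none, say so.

No — constraints 1, 6 are not satisfied.

1. a² + g² = 22² + 20² = 484 + 400 = 884, not 881 — does not hold.
2. a = 22 is even — holds.
3. a = 22, d = 29; 22 < 29 — holds.
4. a = 22, e = 6; distinct — holds.
5. d × f = 29 × 24 = 696 — holds.
6. g + h = 20 + 20 = 40; 40 < 43, bound 43 not met — does not hold.
7. e=6, a=22, f=24; 1 of them equals 6 — holds.
8. h = 20 lies in [16, 21] — holds.
9. c − a = 13 − 22 = -9 — holds.
10. h × a = 20 × 22 = 440 — holds.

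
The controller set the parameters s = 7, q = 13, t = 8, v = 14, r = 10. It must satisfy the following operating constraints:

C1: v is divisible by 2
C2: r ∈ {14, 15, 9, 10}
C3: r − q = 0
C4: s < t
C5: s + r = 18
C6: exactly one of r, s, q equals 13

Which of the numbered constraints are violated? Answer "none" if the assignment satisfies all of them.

Violated: 3 and 5.

C1: 14 / 2 = 7, so 2 divides 14  ✔
C2: r = 10 is in {14, 15, 9, 10}  ✔
C3: r − q = 10 − 13 = -3, not 0  ✘
C4: s = 7, t = 8; 7 < 8  ✔
C5: s + r = 7 + 10 = 17, not 18  ✘
C6: r=10, s=7, q=13; 1 of them equals 13  ✔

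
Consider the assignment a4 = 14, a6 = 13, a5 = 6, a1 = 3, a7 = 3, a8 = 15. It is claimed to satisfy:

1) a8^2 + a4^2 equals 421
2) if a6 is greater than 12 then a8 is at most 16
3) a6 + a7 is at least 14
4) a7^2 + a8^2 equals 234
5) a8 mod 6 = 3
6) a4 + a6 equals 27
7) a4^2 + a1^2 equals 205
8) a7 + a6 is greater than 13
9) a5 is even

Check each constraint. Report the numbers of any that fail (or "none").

1) a8^2 + a4^2 = 15^2 + 14^2 = 225 + 196 = 421 — satisfied.
2) a6 = 13 > 12, so we need a8 ≤ 16; a8 = 15 ≤ 16 — satisfied.
3) a6 + a7 = 13 + 3 = 16; 16 ≥ 14 — satisfied.
4) a7^2 + a8^2 = 3^2 + 15^2 = 9 + 225 = 234 — satisfied.
5) 15 mod 6 = 3 — satisfied.
6) a4 + a6 = 14 + 13 = 27 — satisfied.
7) a4^2 + a1^2 = 14^2 + 3^2 = 196 + 9 = 205 — satisfied.
8) a7 + a6 = 3 + 13 = 16; 16 > 13 — satisfied.
9) a5 = 6 is even — satisfied.

None — every constraint holds.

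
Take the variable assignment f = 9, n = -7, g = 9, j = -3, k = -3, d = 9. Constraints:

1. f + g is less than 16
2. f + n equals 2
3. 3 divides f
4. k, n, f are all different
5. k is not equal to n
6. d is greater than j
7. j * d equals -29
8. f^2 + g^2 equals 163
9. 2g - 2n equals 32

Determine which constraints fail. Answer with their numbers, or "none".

Violated: 1, 7, and 8.

1. f + g = 9 + 9 = 18; 18 ≥ 16, bound 16 not met — violated.
2. f + n = 9 + (-7) = 2 — OK.
3. 9 / 3 = 3, so 3 divides 9 — OK.
4. values -3, -7, 9 are pairwise distinct — OK.
5. k = -3, n = -7; distinct — OK.
6. d = 9, j = -3; 9 > -3 — OK.
7. j * d = -3 * 9 = -27, not -29 — violated.
8. f^2 + g^2 = 9^2 + 9^2 = 81 + 81 = 162, not 163 — violated.
9. 2g - 2n = 2(9) - 2(-7) = 32 — OK.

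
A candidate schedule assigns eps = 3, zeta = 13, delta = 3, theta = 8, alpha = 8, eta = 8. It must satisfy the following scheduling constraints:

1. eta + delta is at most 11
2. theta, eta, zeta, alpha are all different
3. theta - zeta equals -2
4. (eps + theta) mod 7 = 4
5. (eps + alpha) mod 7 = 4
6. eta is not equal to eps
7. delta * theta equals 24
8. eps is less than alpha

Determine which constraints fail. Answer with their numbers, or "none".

1. eta + delta = 8 + 3 = 11; 11 ≤ 11 — holds.
2. theta = eta = 8, not all different — does not hold.
3. theta - zeta = 8 - 13 = -5, not -2 — does not hold.
4. eps + theta = 11; 11 mod 7 = 4 — holds.
5. eps + alpha = 11; 11 mod 7 = 4 — holds.
6. eta = 8, eps = 3; distinct — holds.
7. delta * theta = 3 * 8 = 24 — holds.
8. eps = 3, alpha = 8; 3 < 8 — holds.

Constraints 2 and 3 are violated.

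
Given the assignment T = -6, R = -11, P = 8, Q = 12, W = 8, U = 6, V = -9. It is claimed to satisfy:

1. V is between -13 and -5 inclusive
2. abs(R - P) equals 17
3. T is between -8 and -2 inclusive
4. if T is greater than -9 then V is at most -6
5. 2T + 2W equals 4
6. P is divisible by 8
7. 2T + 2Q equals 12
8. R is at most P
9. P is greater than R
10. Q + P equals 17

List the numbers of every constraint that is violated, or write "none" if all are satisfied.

1. V = -9 lies in [-13, -5]  holds
2. abs(-11 - 8) = 19, not 17  fails
3. T = -6 lies in [-8, -2]  holds
4. T = -6 > -9, so we need V ≤ -6; V = -9 ≤ -6  holds
5. 2T + 2W = 2(-6) + 2(8) = 4  holds
6. 8 / 8 = 1, so 8 divides 8  holds
7. 2T + 2Q = 2(-6) + 2(12) = 12  holds
8. R = -11, P = 8; -11 ≤ 8  holds
9. P = 8, R = -11; 8 > -11  holds
10. Q + P = 12 + 8 = 20, not 17  fails

The assignment fails constraints 2 and 10.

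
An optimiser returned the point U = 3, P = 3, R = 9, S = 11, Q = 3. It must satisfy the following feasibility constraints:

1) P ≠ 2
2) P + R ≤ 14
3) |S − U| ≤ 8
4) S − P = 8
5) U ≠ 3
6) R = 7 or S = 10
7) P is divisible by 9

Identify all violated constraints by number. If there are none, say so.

Constraints 5, 6, 7 are violated.

1) P = 3, and 3 ≠ 2 — holds.
2) P + R = 3 + 9 = 12; 12 ≤ 14 — holds.
3) |11 − 3| = 8; 8 ≤ 8 — holds.
4) S − P = 11 − 3 = 8 — holds.
5) U = 3, but 3 is required to differ — does not hold.
6) R = 9 ≠ 7 and S = 11 ≠ 10; both disjuncts false — does not hold.
7) 3 = 9×0 + 3, so 9 does not divide 3 — does not hold.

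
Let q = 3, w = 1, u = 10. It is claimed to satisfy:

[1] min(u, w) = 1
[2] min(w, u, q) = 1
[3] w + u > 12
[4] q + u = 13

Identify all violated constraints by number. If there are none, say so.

[1] min(10, 1) = 1 — holds.
[2] min(1, 10, 3) = 1 — holds.
[3] w + u = 1 + 10 = 11; 11 ≤ 12, bound 12 not met — does not hold.
[4] q + u = 3 + 10 = 13 — holds.

No — constraint 3 is not satisfied.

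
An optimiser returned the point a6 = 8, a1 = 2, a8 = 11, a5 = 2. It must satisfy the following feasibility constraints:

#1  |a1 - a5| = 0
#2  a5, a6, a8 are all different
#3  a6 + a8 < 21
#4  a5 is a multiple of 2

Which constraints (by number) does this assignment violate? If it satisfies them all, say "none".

Yes — all constraints hold.

#1 |2 - 2| = 0  holds
#2 values 2, 8, 11 are pairwise distinct  holds
#3 a6 + a8 = 8 + 11 = 19; 19 < 21  holds
#4 2 / 2 = 1, so 2 divides 2  holds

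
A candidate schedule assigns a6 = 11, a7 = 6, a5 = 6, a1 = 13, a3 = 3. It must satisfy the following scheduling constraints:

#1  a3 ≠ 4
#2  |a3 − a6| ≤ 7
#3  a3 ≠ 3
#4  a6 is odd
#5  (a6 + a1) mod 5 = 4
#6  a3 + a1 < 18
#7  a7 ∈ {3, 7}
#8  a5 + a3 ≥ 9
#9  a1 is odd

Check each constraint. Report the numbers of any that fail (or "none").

#1 a3 = 3, and 3 ≠ 4 — OK.
#2 |3 − 11| = 8; 8 > 7, exceeds bound 7 — violated.
#3 a3 = 3, but 3 is required to differ — violated.
#4 a6 = 11 is odd — OK.
#5 a6 + a1 = 24; 24 mod 5 = 4 — OK.
#6 a3 + a1 = 3 + 13 = 16; 16 < 18 — OK.
#7 a7 = 6 is not in {3, 7} — violated.
#8 a5 + a3 = 6 + 3 = 9; 9 ≥ 9 — OK.
#9 a1 = 13 is odd — OK.

Constraints 2, 3, and 7 are violated.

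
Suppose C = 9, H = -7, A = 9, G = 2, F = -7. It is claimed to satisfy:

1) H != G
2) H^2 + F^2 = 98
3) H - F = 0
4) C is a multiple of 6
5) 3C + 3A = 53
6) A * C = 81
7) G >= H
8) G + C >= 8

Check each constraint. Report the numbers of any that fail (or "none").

1) H = -7, G = 2; distinct  OK
2) H^2 + F^2 = (-7)^2 + (-7)^2 = 49 + 49 = 98  OK
3) H - F = -7 - (-7) = 0  OK
4) 9 = 6*1 + 3, so 6 does not divide 9  FAIL
5) 3C + 3A = 3(9) + 3(9) = 54, not 53  FAIL
6) A * C = 9 * 9 = 81  OK
7) G = 2, H = -7; 2 ≥ -7  OK
8) G + C = 2 + 9 = 11; 11 ≥ 8  OK

Constraints 4, 5 do not hold.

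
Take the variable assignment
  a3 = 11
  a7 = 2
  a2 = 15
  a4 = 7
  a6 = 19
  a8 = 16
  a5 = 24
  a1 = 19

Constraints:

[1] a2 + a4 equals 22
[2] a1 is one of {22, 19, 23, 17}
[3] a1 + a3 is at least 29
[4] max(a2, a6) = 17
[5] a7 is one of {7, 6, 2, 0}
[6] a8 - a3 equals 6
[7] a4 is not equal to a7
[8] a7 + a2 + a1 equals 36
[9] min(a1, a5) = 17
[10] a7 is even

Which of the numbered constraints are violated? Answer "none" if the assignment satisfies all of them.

Constraints 4, 6, and 9 are violated.

[1] a2 + a4 = 15 + 7 = 22  ✔
[2] a1 = 19 is in {22, 19, 23, 17}  ✔
[3] a1 + a3 = 19 + 11 = 30; 30 ≥ 29  ✔
[4] max(15, 19) = 19, not 17  ✘
[5] a7 = 2 is in {7, 6, 2, 0}  ✔
[6] a8 - a3 = 16 - 11 = 5, not 6  ✘
[7] a4 = 7, a7 = 2; distinct  ✔
[8] a7 + a2 + a1 = 2 + 15 + 19 = 36  ✔
[9] min(19, 24) = 19, not 17  ✘
[10] a7 = 2 is even  ✔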